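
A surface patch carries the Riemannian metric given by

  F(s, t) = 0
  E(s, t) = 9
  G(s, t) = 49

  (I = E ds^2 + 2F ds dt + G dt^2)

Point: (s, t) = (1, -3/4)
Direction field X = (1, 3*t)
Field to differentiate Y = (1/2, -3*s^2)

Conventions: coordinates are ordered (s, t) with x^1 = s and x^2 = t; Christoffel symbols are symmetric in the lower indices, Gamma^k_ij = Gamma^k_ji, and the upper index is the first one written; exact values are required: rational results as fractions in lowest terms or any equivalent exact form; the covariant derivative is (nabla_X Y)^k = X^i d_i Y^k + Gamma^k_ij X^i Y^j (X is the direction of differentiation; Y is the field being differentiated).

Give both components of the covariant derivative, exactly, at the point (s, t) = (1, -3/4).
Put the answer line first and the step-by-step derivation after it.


Answer: (nabla_X Y)^s = 0, (nabla_X Y)^t = -6

E = 9, F = 0, G = 49 at the point
E_s = 0, E_t = 0, F_s = 0, F_t = 0, G_s = 0, G_t = 0
EG - F^2 = 441;  g^inv = (1/441) * [[49, 0], [0, 9]]
first-kind symbols [ij,l] = (1/2)(d_i g_jl + d_j g_il - d_l g_ij): [ss,s] = E_s/2 = 0, [ss,t] = F_s - E_t/2 = 0, [st,s] = E_t/2 = 0, [st,t] = G_s/2 = 0, [tt,s] = F_t - G_s/2 = 0, [tt,t] = G_t/2 = 0
Gamma^s_ij = (G*[ij,s] - F*[ij,t])/(EG - F^2), Gamma^t_ij = (E*[ij,t] - F*[ij,s])/(EG - F^2)
Gamma_sss = 0, Gamma_sst = 0, Gamma_stt = 0, Gamma_tss = 0, Gamma_tst = 0, Gamma_ttt = 0
X = (1, -9/4), Y = (1/2, -3) at the point


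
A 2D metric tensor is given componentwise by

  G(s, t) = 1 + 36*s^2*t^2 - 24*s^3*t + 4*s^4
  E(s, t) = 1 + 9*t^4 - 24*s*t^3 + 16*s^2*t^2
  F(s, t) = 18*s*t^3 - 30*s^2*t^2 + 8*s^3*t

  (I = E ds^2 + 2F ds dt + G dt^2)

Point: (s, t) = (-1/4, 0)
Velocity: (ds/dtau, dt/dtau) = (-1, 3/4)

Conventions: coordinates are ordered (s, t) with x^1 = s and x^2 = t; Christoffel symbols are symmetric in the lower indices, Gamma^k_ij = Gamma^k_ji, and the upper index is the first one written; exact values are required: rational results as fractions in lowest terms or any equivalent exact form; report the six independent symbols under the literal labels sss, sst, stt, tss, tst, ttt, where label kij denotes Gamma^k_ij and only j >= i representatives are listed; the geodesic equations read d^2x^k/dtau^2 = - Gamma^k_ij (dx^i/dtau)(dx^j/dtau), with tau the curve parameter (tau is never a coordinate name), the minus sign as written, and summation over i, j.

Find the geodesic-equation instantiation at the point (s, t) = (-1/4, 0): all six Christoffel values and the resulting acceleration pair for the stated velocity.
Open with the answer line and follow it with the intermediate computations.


Answer: Gamma_sss = 0, Gamma_sst = 0, Gamma_stt = 0, Gamma_tss = 0, Gamma_tst = -8/65, Gamma_ttt = 12/65; accelerations (d^2s/dtau^2, d^2t/dtau^2) = (0, -15/52)

E = 1, F = 0, G = 65/64 at the point
E_s = 0, E_t = 0, F_s = 0, F_t = -1/8, G_s = -1/4, G_t = 3/8
EG - F^2 = 65/64;  g^inv = (64/65) * [[65/64, 0], [0, 1]]
first-kind symbols [ij,l] = (1/2)(d_i g_jl + d_j g_il - d_l g_ij): [ss,s] = E_s/2 = 0, [ss,t] = F_s - E_t/2 = 0, [st,s] = E_t/2 = 0, [st,t] = G_s/2 = -1/8, [tt,s] = F_t - G_s/2 = 0, [tt,t] = G_t/2 = 3/16
Gamma^s_ij = (G*[ij,s] - F*[ij,t])/(EG - F^2), Gamma^t_ij = (E*[ij,t] - F*[ij,s])/(EG - F^2)
Gamma_sss = 0, Gamma_sst = 0, Gamma_stt = 0, Gamma_tss = 0, Gamma_tst = -8/65, Gamma_ttt = 12/65
d^2s/dtau^2 = -(Gamma_sss*(-1)^2 + 2*Gamma_sst*(-1)*(3/4) + Gamma_stt*(3/4)^2) = 0
d^2t/dtau^2 = -(Gamma_tss*(-1)^2 + 2*Gamma_tst*(-1)*(3/4) + Gamma_ttt*(3/4)^2) = -15/52


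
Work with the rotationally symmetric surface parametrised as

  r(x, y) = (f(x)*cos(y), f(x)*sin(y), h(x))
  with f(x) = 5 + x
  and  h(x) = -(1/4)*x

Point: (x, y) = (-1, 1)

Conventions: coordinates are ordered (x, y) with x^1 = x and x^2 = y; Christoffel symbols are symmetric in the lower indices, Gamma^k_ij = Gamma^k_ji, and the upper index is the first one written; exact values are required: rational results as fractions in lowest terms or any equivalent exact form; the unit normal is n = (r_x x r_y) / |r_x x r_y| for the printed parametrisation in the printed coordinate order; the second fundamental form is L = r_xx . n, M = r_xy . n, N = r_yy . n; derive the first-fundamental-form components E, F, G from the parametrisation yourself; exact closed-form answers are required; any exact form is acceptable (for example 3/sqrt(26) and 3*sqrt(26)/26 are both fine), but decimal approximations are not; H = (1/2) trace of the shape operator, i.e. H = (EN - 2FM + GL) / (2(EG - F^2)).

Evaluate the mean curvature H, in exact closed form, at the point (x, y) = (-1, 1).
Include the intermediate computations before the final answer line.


f = 4, f' = 1, f'' = 0, h' = -1/4, h'' = 0
E = 17/16, F = 0, G = 16; answer radicand W^2 = 17/16
unnormalised second-form numerators: l = 0, m = 0, n = -1; L = l/sqrt(17/16), and similarly M = m/sqrt(W^2), N = n/sqrt(W^2)
H = (E*n - 2*F*m + G*l) / (2*(EG - F^2)*sqrt(W^2)); E*n - 2*F*m + G*l = -17/16, EG - F^2 = 17, so H = (-1/32)/sqrt(17/16)

Answer: H = -sqrt(17)/136


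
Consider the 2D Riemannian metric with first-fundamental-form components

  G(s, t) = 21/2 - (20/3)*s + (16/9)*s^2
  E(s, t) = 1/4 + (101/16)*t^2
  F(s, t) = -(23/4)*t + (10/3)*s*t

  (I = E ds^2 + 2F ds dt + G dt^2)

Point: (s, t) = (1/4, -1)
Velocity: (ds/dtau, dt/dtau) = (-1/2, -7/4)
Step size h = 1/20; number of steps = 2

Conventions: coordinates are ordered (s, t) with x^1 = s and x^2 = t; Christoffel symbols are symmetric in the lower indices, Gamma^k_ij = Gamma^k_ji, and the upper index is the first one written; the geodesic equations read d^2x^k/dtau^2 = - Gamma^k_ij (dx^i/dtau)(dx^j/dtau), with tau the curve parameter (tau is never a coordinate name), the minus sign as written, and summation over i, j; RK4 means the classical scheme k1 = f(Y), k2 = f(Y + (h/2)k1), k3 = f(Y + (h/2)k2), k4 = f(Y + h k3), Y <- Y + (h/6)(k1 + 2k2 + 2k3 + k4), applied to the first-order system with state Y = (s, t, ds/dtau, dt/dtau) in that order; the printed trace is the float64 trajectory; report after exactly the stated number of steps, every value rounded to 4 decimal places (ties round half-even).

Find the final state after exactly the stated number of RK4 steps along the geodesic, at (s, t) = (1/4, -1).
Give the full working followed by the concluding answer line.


f(Y) = (ds/dtau, dt/dtau, -Gamma^s_ij Y'^i Y'^j, -Gamma^t_ij Y'^i Y'^j) with the Gammas evaluated at the stage position; h = 0.050000; intermediate values shown to 6 dp
step 0: s = 0.2500, t = -1.0000, ds/dtau = -0.5000, dt/dtau = -1.7500
step 1:
  k1: at (s, t) = (0.250000, -1.000000), (ds/dtau, dt/dtau) = (-0.500000, -1.750000); Gamma_sss = -0.424268, Gamma_sst = -1.224010, Gamma_stt = -0.525350, Gamma_tss = 0.566290, Gamma_tst = 0.349844, Gamma_ttt = 0.288779; k1 = (-0.500000, -1.750000, 3.856969, -1.638187)
  k2: at (s, t) = (0.237500, -1.043750), (ds/dtau, dt/dtau) = (-0.403576, -1.790955); Gamma_sss = -0.429365, Gamma_sst = -1.183143, Gamma_stt = -0.492524, Gamma_tss = 0.591285, Gamma_tst = 0.356214, Gamma_ttt = 0.282683; k2 = (-0.403576, -1.790955, 3.360030, -1.517949)
  k3: at (s, t) = (0.239911, -1.044774), (ds/dtau, dt/dtau) = (-0.415999, -1.787949); Gamma_sss = -0.428871, Gamma_sst = -1.181317, Gamma_stt = -0.490126, Gamma_tss = 0.592102, Gamma_tst = 0.355760, Gamma_ttt = 0.281565; k3 = (-0.415999, -1.787949, 3.398326, -1.531779)
  k4: at (s, t) = (0.229200, -1.089397), (ds/dtau, dt/dtau) = (-0.330084, -1.826589); Gamma_sss = -0.433384, Gamma_sst = -1.141893, Gamma_stt = -0.459129, Gamma_tss = 0.617681, Gamma_tst = 0.361440, Gamma_ttt = 0.275098; k4 = (-0.330084, -1.826589, 2.956027, -1.420987)
  Y <- Y + (h/6)(k1 + 2k2 + 2k3 + k4): s = 0.2294, t = -1.0895, ds/dtau = -0.3306, dt/dtau = -1.8263
step 2:
  k1: at (s, t) = (0.229423, -1.089453), (ds/dtau, dt/dtau) = (-0.330586, -1.826322); Gamma_sss = -0.433336, Gamma_sst = -1.141768, Gamma_stt = -0.458956, Gamma_tss = 0.617734, Gamma_tst = 0.361394, Gamma_ttt = 0.275007; k1 = (-0.330586, -1.826322, 2.956883, -1.421169)
  k2: at (s, t) = (0.221158, -1.135111), (ds/dtau, dt/dtau) = (-0.256664, -1.861851); Gamma_sss = -0.437140, Gamma_sst = -1.103301, Gamma_stt = -0.429075, Gamma_tss = 0.644062, Gamma_tst = 0.366277, Gamma_ttt = 0.267924; k2 = (-0.256664, -1.861851, 2.570648, -1.321249)
  k3: at (s, t) = (0.223006, -1.136000), (ds/dtau, dt/dtau) = (-0.266320, -1.859353); Gamma_sss = -0.436752, Gamma_sst = -1.101940, Gamma_stt = -0.427446, Gamma_tss = 0.644757, Gamma_tst = 0.365916, Gamma_ttt = 0.267106; k3 = (-0.266320, -1.859353, 2.600064, -1.331558)
  k4: at (s, t) = (0.216107, -1.182421), (ds/dtau, dt/dtau) = (-0.200583, -1.892900); Gamma_sss = -0.440085, Gamma_sst = -1.065036, Gamma_stt = -0.399562, Gamma_tss = 0.671590, Gamma_tst = 0.370233, Gamma_ttt = 0.259919; k4 = (-0.200583, -1.892900, 2.258116, -1.239470)
  Y <- Y + (h/6)(k1 + 2k2 + 2k3 + k4): s = 0.2163, t = -1.1825, ds/dtau = -0.2009, dt/dtau = -1.8927

Answer: s = 0.2163, t = -1.1825, ds/dtau = -0.2009, dt/dtau = -1.8927


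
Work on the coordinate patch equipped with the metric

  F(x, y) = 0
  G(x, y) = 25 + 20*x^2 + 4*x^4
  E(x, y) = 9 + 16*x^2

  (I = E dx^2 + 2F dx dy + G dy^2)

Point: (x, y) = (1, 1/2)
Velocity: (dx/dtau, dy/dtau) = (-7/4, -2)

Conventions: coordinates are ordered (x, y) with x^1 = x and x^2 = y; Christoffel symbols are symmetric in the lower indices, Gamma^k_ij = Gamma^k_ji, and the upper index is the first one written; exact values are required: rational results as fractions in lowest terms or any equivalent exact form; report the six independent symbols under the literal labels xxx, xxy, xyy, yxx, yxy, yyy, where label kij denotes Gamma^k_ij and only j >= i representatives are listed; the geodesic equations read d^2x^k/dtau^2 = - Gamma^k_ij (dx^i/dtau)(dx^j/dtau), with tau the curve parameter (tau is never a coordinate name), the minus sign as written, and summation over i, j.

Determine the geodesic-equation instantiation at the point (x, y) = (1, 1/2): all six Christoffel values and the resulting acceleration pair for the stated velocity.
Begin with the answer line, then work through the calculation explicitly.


Answer: Gamma_xxx = 16/25, Gamma_xxy = 0, Gamma_xyy = -28/25, Gamma_yxx = 0, Gamma_yxy = 4/7, Gamma_yyy = 0; accelerations (d^2x/dtau^2, d^2y/dtau^2) = (63/25, -4)

E = 25, F = 0, G = 49 at the point
E_x = 32, E_y = 0, F_x = 0, F_y = 0, G_x = 56, G_y = 0
EG - F^2 = 1225;  g^inv = (1/1225) * [[49, 0], [0, 25]]
first-kind symbols [ij,l] = (1/2)(d_i g_jl + d_j g_il - d_l g_ij): [xx,x] = E_x/2 = 16, [xx,y] = F_x - E_y/2 = 0, [xy,x] = E_y/2 = 0, [xy,y] = G_x/2 = 28, [yy,x] = F_y - G_x/2 = -28, [yy,y] = G_y/2 = 0
Gamma^x_ij = (G*[ij,x] - F*[ij,y])/(EG - F^2), Gamma^y_ij = (E*[ij,y] - F*[ij,x])/(EG - F^2)
Gamma_xxx = 16/25, Gamma_xxy = 0, Gamma_xyy = -28/25, Gamma_yxx = 0, Gamma_yxy = 4/7, Gamma_yyy = 0
d^2x/dtau^2 = -(Gamma_xxx*(-7/4)^2 + 2*Gamma_xxy*(-7/4)*(-2) + Gamma_xyy*(-2)^2) = 63/25
d^2y/dtau^2 = -(Gamma_yxx*(-7/4)^2 + 2*Gamma_yxy*(-7/4)*(-2) + Gamma_yyy*(-2)^2) = -4


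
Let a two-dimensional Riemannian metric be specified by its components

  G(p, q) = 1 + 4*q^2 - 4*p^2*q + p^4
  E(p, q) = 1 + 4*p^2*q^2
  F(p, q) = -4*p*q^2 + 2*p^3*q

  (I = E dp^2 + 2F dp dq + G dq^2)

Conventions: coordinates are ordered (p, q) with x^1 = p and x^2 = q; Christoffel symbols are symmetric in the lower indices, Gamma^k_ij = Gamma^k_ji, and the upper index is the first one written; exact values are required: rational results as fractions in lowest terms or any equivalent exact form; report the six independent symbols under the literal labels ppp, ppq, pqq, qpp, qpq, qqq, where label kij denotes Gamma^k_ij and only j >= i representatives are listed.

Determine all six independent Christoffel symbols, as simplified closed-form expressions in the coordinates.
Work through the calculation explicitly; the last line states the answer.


E = 1 + 4*p^2*q^2; F = -4*p*q^2 + 2*p^3*q; G = 1 + 4*q^2 - 4*p^2*q + p^4
Gamma^k_ij = (1/2) g^{kl} (d_i g_jl + d_j g_il - d_l g_ij), with g^inv = (1/(EG-F^2)) [[G, -F], [-F, E]]
first partials: E_p = 8*p*q^2, E_q = 8*p^2*q, F_p = -4*q^2 + 6*p^2*q, F_q = -8*p*q + 2*p^3, G_p = -8*p*q + 4*p^3, G_q = 8*q - 4*p^2
D = EG - F^2 = 1 + 4*q^2 - 4*p^2*q + 4*p^2*q^2 + p^4
expanded: Gamma^p_pp = (G E_p - 2F F_p + F E_q)/(2D), Gamma^p_pq = (G E_q - F G_p)/(2D), Gamma^p_qq = (2G F_q - G G_p - F G_q)/(2D), Gamma^q_pp = (2E F_p - E E_q - F E_p)/(2D), Gamma^q_pq = (E G_p - F E_q)/(2D), Gamma^q_qq = (E G_q - 2F F_q + F G_p)/(2D); substitute and cancel common factors

Answer: Gamma_ppp = 4*p*q^2/(p^4 + 4*p^2*q^2 - 4*p^2*q + 4*q^2 + 1), Gamma_ppq = 4*p^2*q/(p^4 + 4*p^2*q^2 - 4*p^2*q + 4*q^2 + 1), Gamma_pqq = -4*p*q/(p^4 + 4*p^2*q^2 - 4*p^2*q + 4*q^2 + 1), Gamma_qpp = (2*p^2*q - 4*q^2)/(p^4 + 4*p^2*q^2 - 4*p^2*q + 4*q^2 + 1), Gamma_qpq = (2*p^3 - 4*p*q)/(p^4 + 4*p^2*q^2 - 4*p^2*q + 4*q^2 + 1), Gamma_qqq = (-2*p^2 + 4*q)/(p^4 + 4*p^2*q^2 - 4*p^2*q + 4*q^2 + 1)


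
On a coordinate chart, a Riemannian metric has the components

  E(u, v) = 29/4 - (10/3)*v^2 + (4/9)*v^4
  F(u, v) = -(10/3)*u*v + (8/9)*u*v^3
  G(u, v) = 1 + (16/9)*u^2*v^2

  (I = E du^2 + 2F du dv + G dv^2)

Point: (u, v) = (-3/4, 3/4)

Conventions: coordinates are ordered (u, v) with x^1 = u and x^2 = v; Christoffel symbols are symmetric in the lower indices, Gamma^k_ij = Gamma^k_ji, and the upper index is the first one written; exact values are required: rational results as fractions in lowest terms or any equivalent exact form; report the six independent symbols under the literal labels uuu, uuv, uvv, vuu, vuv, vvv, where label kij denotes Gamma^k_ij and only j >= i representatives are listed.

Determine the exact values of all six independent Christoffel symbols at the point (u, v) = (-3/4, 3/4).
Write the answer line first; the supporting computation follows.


Answer: Gamma_uuu = 0, Gamma_uuv = -136/389, Gamma_uvv = 136/389, Gamma_vuu = 0, Gamma_vuv = -48/389, Gamma_vvv = 48/389

E = 353/64, F = 51/32, G = 25/16 at the point
E_u = 0, E_v = -17/4, F_u = -17/8, F_v = 11/8, G_u = -3/2, G_v = 3/2
EG - F^2 = 389/64;  g^inv = (64/389) * [[25/16, -51/32], [-51/32, 353/64]]
first-kind symbols [ij,l] = (1/2)(d_i g_jl + d_j g_il - d_l g_ij): [uu,u] = E_u/2 = 0, [uu,v] = F_u - E_v/2 = 0, [uv,u] = E_v/2 = -17/8, [uv,v] = G_u/2 = -3/4, [vv,u] = F_v - G_u/2 = 17/8, [vv,v] = G_v/2 = 3/4
Gamma^u_ij = (G*[ij,u] - F*[ij,v])/(EG - F^2), Gamma^v_ij = (E*[ij,v] - F*[ij,u])/(EG - F^2)


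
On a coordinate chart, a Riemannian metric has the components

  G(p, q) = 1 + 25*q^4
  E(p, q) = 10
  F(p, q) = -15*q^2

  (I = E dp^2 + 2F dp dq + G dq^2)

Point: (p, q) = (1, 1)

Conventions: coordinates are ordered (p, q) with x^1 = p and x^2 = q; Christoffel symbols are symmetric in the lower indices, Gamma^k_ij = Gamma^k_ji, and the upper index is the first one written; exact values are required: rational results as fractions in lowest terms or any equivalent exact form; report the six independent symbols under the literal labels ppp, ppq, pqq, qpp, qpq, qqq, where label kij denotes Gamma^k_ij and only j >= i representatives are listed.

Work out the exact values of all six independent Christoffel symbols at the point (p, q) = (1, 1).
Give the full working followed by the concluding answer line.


E = 10, F = -15, G = 26 at the point
E_p = 0, E_q = 0, F_p = 0, F_q = -30, G_p = 0, G_q = 100
EG - F^2 = 35;  g^inv = (1/35) * [[26, 15], [15, 10]]
first-kind symbols [ij,l] = (1/2)(d_i g_jl + d_j g_il - d_l g_ij): [pp,p] = E_p/2 = 0, [pp,q] = F_p - E_q/2 = 0, [pq,p] = E_q/2 = 0, [pq,q] = G_p/2 = 0, [qq,p] = F_q - G_p/2 = -30, [qq,q] = G_q/2 = 50
Gamma^p_ij = (G*[ij,p] - F*[ij,q])/(EG - F^2), Gamma^q_ij = (E*[ij,q] - F*[ij,p])/(EG - F^2)

Answer: Gamma_ppp = 0, Gamma_ppq = 0, Gamma_pqq = -6/7, Gamma_qpp = 0, Gamma_qpq = 0, Gamma_qqq = 10/7


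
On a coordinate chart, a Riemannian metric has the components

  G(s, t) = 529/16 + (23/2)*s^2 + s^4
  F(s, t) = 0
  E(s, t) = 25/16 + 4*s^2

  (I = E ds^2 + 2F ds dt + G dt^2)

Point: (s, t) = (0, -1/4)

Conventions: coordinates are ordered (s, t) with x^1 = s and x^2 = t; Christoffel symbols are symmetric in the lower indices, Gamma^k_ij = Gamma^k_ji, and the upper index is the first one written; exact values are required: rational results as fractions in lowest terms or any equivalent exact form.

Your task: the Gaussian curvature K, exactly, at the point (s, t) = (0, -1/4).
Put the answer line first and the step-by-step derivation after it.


Answer: K = -128/575

E = 25/16, F = 0, G = 529/16, EG - F^2 = 13225/256 at the point
E_s = 0, E_t = 0, F_s = 0, F_t = 0, G_s = 0, G_t = 0
E_tt = 0, F_st = 0, G_ss = 23
By Brioschi, K is (det M1 - det M2) divided by (EG - F^2) squared.
M1 = [[-E_tt/2 + F_st - G_ss/2, E_s/2, F_s - E_t/2], [F_t - G_s/2, E, F], [G_t/2, F, G]] = [[-23/2, 0, 0], [0, 25/16, 0], [0, 0, 529/16]]; det M1 = -304175/512
M2 = [[0, E_t/2, G_s/2], [E_t/2, E, F], [G_s/2, F, G]] = [[0, 0, 0], [0, 25/16, 0], [0, 0, 529/16]]; det M2 = 0
det M1 - det M2 = -304175/512; K = -304175/512 / (13225/256)^2 = -128/575


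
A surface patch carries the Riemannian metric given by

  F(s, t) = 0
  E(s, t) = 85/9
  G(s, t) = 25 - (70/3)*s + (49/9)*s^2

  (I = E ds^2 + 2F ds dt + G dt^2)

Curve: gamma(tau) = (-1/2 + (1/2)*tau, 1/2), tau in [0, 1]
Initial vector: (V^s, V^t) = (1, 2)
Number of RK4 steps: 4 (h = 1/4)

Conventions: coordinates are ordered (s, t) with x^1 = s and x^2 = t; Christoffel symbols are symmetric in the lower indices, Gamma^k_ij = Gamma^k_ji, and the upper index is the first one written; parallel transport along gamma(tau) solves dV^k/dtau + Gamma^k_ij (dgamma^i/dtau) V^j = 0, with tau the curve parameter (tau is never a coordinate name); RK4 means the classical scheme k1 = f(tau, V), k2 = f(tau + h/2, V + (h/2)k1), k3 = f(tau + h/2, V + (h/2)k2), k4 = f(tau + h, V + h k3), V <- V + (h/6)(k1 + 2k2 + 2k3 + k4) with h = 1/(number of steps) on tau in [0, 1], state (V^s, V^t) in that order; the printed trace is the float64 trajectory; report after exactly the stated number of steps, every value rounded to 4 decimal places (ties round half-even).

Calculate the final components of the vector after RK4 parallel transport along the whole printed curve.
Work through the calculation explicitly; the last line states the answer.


gamma'(tau) = (1/2, 0); f(tau, V)^k = -Gamma^k_ij(gamma(tau)) gamma'^i(tau) V^j; h = 1/4; intermediate values shown to 6 dp
curve data and Christoffel symbols at the stage parameters:
  tau = 0.000000: gamma = (-0.500000, 0.500000), gamma' = (0.500000, 0.000000); Gamma_sss = 0.000000, Gamma_sst = 0.000000, Gamma_stt = 1.523529, Gamma_tss = 0.000000, Gamma_tst = -0.378378, Gamma_ttt = 0.000000
  tau = 0.125000: gamma = (-0.437500, 0.500000), gamma' = (0.500000, 0.000000); Gamma_sss = 0.000000, Gamma_sst = 0.000000, Gamma_stt = 1.487500, Gamma_tss = 0.000000, Gamma_tst = -0.387543, Gamma_ttt = 0.000000
  tau = 0.250000: gamma = (-0.375000, 0.500000), gamma' = (0.500000, 0.000000); Gamma_sss = 0.000000, Gamma_sst = 0.000000, Gamma_stt = 1.451471, Gamma_tss = 0.000000, Gamma_tst = -0.397163, Gamma_ttt = 0.000000
  tau = 0.375000: gamma = (-0.312500, 0.500000), gamma' = (0.500000, 0.000000); Gamma_sss = 0.000000, Gamma_sst = 0.000000, Gamma_stt = 1.415441, Gamma_tss = 0.000000, Gamma_tst = -0.407273, Gamma_ttt = 0.000000
  tau = 0.500000: gamma = (-0.250000, 0.500000), gamma' = (0.500000, 0.000000); Gamma_sss = 0.000000, Gamma_sst = 0.000000, Gamma_stt = 1.379412, Gamma_tss = 0.000000, Gamma_tst = -0.417910, Gamma_ttt = 0.000000
  tau = 0.625000: gamma = (-0.187500, 0.500000), gamma' = (0.500000, 0.000000); Gamma_sss = 0.000000, Gamma_sst = 0.000000, Gamma_stt = 1.343382, Gamma_tss = 0.000000, Gamma_tst = -0.429119, Gamma_ttt = 0.000000
  tau = 0.750000: gamma = (-0.125000, 0.500000), gamma' = (0.500000, 0.000000); Gamma_sss = 0.000000, Gamma_sst = 0.000000, Gamma_stt = 1.307353, Gamma_tss = 0.000000, Gamma_tst = -0.440945, Gamma_ttt = 0.000000
  tau = 0.875000: gamma = (-0.062500, 0.500000), gamma' = (0.500000, 0.000000); Gamma_sss = 0.000000, Gamma_sst = 0.000000, Gamma_stt = 1.271324, Gamma_tss = 0.000000, Gamma_tst = -0.453441, Gamma_ttt = 0.000000
  tau = 1.000000: gamma = (0.000000, 0.500000), gamma' = (0.500000, 0.000000); Gamma_sss = 0.000000, Gamma_sst = 0.000000, Gamma_stt = 1.235294, Gamma_tss = 0.000000, Gamma_tst = -0.466667, Gamma_ttt = 0.000000
step 0: V^s = 1.0000, V^t = 2.0000
step 1: k1 = (0.000000, 0.378378), k2 = (0.000000, 0.396708), k3 = (0.000000, 0.397152), k4 = (0.000000, 0.416880); V <- V + (h/6)(k1 + 2k2 + 2k3 + k4): V^s = 1.0000, V^t = 2.0993
step 2: k1 = (0.000000, 0.416880), k2 = (0.000000, 0.438103), k3 = (0.000000, 0.438644), k4 = (0.000000, 0.461572); V <- V + (h/6)(k1 + 2k2 + 2k3 + k4): V^s = 1.0000, V^t = 2.2090
step 3: k1 = (0.000000, 0.461573), k2 = (0.000000, 0.486331), k3 = (0.000000, 0.486995), k4 = (0.000000, 0.513856); V <- V + (h/6)(k1 + 2k2 + 2k3 + k4): V^s = 1.0000, V^t = 2.3307
step 4: k1 = (0.000000, 0.513857), k2 = (0.000000, 0.542983), k3 = (0.000000, 0.543808), k4 = (0.000000, 0.575554); V <- V + (h/6)(k1 + 2k2 + 2k3 + k4): V^s = 1.0000, V^t = 2.4667

Answer: V^s = 1.0000, V^t = 2.4667


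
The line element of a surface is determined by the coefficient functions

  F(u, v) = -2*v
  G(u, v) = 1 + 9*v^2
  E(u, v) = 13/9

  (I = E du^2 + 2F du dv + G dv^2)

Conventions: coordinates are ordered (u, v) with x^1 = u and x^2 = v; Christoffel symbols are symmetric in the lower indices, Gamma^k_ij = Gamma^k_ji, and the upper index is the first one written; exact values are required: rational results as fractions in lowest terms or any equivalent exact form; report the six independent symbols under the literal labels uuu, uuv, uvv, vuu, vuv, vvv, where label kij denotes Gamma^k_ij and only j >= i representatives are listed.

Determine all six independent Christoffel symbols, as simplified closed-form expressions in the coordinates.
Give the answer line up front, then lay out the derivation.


Answer: Gamma_uuu = 0, Gamma_uuv = 0, Gamma_uvv = -18/(81*v^2 + 13), Gamma_vuu = 0, Gamma_vuv = 0, Gamma_vvv = 81*v/(81*v^2 + 13)

E = 13/9; F = -2*v; G = 1 + 9*v^2
Gamma^k_ij = (1/2) g^{kl} (d_i g_jl + d_j g_il - d_l g_ij), with g^inv = (1/(EG-F^2)) [[G, -F], [-F, E]]
first partials: E_u = 0, E_v = 0, F_u = 0, F_v = -2, G_u = 0, G_v = 18*v
D = EG - F^2 = 13/9 + 9*v^2
expanded: Gamma^u_uu = (G E_u - 2F F_u + F E_v)/(2D), Gamma^u_uv = (G E_v - F G_u)/(2D), Gamma^u_vv = (2G F_v - G G_u - F G_v)/(2D), Gamma^v_uu = (2E F_u - E E_v - F E_u)/(2D), Gamma^v_uv = (E G_u - F E_v)/(2D), Gamma^v_vv = (E G_v - 2F F_v + F G_u)/(2D); substitute and cancel common factors


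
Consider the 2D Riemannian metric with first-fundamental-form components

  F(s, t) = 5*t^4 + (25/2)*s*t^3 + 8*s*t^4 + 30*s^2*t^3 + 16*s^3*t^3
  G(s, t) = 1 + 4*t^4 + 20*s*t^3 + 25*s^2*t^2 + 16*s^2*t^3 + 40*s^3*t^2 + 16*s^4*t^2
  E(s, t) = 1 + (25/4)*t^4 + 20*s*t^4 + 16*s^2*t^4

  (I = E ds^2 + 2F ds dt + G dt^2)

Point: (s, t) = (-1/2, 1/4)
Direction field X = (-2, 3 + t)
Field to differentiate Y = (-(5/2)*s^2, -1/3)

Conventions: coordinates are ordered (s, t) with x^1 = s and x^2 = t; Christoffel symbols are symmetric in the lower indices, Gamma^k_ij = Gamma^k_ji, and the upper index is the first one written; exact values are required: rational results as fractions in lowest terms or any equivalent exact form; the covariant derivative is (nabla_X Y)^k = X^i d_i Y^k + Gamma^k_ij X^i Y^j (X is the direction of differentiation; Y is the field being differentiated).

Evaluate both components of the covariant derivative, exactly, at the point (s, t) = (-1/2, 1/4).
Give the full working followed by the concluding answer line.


E = 1025/1024, F = -1/128, G = 17/16 at the point
E_s = 1/64, E_t = 1/64, F_s = -7/128, F_t = -5/64, G_s = -1/8, G_t = 1/4
EG - F^2 = 1089/1024;  g^inv = (1024/1089) * [[17/16, 1/128], [1/128, 1025/1024]]
first-kind symbols [ij,l] = (1/2)(d_i g_jl + d_j g_il - d_l g_ij): [ss,s] = E_s/2 = 1/128, [ss,t] = F_s - E_t/2 = -1/16, [st,s] = E_t/2 = 1/128, [st,t] = G_s/2 = -1/16, [tt,s] = F_t - G_s/2 = -1/64, [tt,t] = G_t/2 = 1/8
Gamma^s_ij = (G*[ij,s] - F*[ij,t])/(EG - F^2), Gamma^t_ij = (E*[ij,t] - F*[ij,s])/(EG - F^2)
Gamma_sss = 8/1089, Gamma_sst = 8/1089, Gamma_stt = -16/1089, Gamma_tss = -64/1089, Gamma_tst = -64/1089, Gamma_ttt = 128/1089
X = (-2, 13/4), Y = (-5/8, -1/3) at the point

Answer: (nabla_X Y)^s = -65143/13068, (nabla_X Y)^t = -394/3267


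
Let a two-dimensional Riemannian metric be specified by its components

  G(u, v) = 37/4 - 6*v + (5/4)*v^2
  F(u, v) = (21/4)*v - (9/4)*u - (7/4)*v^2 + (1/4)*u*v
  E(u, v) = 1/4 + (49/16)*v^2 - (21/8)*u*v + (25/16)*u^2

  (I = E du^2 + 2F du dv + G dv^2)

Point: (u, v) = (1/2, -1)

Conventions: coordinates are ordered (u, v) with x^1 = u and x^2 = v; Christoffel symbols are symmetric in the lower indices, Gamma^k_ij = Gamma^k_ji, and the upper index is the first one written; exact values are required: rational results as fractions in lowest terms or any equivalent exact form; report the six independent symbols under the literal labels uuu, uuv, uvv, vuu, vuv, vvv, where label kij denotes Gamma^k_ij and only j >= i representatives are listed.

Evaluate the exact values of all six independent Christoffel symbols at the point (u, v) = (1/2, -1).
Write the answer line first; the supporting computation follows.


Answer: Gamma_uuu = 173/57, Gamma_uuv = -238/57, Gamma_uvv = 144/19, Gamma_vuu = 15965/10032, Gamma_vuv = -119/57, Gamma_vvv = 4429/1254

E = 321/64, F = -33/4, G = 33/2 at the point
E_u = 67/16, E_v = -119/16, F_u = -5/2, F_v = 71/8, G_u = 0, G_v = -17/2
EG - F^2 = 1881/128;  g^inv = (128/1881) * [[33/2, 33/4], [33/4, 321/64]]
first-kind symbols [ij,l] = (1/2)(d_i g_jl + d_j g_il - d_l g_ij): [uu,u] = E_u/2 = 67/32, [uu,v] = F_u - E_v/2 = 39/32, [uv,u] = E_v/2 = -119/32, [uv,v] = G_u/2 = 0, [vv,u] = F_v - G_u/2 = 71/8, [vv,v] = G_v/2 = -17/4
Gamma^u_ij = (G*[ij,u] - F*[ij,v])/(EG - F^2), Gamma^v_ij = (E*[ij,v] - F*[ij,u])/(EG - F^2)


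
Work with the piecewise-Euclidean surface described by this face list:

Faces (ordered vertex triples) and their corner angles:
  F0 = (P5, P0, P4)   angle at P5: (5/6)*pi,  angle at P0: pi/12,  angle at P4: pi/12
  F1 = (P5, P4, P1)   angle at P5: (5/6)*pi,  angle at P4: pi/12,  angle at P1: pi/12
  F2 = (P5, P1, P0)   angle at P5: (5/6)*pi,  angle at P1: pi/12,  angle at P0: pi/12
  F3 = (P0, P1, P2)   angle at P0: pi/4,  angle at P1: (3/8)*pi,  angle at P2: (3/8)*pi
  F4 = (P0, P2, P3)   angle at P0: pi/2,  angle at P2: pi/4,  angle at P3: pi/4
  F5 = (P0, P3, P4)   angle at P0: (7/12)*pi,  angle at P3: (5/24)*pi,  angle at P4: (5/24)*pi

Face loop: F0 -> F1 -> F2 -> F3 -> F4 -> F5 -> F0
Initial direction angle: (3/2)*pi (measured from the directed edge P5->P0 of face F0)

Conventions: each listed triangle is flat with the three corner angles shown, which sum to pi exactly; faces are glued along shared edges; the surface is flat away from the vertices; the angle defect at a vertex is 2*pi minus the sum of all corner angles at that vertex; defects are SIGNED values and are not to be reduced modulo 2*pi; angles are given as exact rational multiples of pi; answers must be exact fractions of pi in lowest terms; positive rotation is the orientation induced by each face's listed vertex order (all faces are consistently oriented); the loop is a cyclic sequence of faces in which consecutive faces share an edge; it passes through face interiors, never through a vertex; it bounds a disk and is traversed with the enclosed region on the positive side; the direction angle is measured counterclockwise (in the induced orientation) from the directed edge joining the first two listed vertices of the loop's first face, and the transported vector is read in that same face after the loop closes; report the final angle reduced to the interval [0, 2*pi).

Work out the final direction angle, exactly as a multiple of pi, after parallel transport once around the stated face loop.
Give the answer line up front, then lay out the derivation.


Answer: final direction angle = (3/2)*pi

enclosed vertex P0: corner angles sum to (3/2)*pi, defect = 2*pi - (3/2)*pi = pi/2
enclosed vertex P5: corner angles sum to (5/2)*pi, defect = 2*pi - (5/2)*pi = -pi/2
transport around the loop rotates by the sum of enclosed defects; add to the initial angle mod 2*pi
final angle = (3/2)*pi + 0 = (3/2)*pi (mod 2*pi)


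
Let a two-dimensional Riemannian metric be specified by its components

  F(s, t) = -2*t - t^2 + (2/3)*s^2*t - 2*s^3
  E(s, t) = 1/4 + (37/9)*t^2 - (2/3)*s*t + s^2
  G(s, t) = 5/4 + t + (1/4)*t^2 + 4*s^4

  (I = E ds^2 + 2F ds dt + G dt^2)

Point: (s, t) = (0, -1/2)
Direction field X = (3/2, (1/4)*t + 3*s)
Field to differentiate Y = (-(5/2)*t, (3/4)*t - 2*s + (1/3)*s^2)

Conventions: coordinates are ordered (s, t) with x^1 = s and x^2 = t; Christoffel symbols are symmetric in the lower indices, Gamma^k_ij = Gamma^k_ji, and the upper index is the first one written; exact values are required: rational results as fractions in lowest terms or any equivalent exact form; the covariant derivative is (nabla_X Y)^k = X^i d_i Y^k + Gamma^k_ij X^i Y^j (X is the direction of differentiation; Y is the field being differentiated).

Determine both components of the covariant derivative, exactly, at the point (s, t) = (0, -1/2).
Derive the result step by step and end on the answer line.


E = 23/18, F = 3/4, G = 13/16 at the point
E_s = 1/3, E_t = -37/9, F_s = 0, F_t = -1, G_s = 0, G_t = 3/4
EG - F^2 = 137/288;  g^inv = (288/137) * [[13/16, -3/4], [-3/4, 23/18]]
first-kind symbols [ij,l] = (1/2)(d_i g_jl + d_j g_il - d_l g_ij): [ss,s] = E_s/2 = 1/6, [ss,t] = F_s - E_t/2 = 37/18, [st,s] = E_t/2 = -37/18, [st,t] = G_s/2 = 0, [tt,s] = F_t - G_s/2 = -1, [tt,t] = G_t/2 = 3/8
Gamma^s_ij = (G*[ij,s] - F*[ij,t])/(EG - F^2), Gamma^t_ij = (E*[ij,t] - F*[ij,s])/(EG - F^2)
Gamma_sss = -405/137, Gamma_sst = -481/137, Gamma_stt = -315/137, Gamma_tss = 6484/1233, Gamma_tst = 444/137, Gamma_ttt = 354/137
X = (3/2, -1/8), Y = (5/4, -3/8) at the point

Answer: (nabla_X Y)^s = -24679/8768, (nabla_X Y)^t = 14987/3288


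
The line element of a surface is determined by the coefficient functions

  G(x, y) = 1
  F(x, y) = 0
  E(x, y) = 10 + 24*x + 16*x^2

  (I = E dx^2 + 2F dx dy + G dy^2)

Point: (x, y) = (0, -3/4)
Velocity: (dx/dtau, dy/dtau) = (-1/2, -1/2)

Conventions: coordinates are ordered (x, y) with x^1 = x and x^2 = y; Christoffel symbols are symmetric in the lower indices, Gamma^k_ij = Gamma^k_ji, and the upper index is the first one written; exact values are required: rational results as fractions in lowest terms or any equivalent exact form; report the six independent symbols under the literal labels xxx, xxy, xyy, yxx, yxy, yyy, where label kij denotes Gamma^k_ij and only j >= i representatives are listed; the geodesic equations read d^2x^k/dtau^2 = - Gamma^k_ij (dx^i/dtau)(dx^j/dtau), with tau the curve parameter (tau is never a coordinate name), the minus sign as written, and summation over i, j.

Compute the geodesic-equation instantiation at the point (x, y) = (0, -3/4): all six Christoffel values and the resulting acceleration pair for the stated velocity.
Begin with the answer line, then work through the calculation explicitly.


Answer: Gamma_xxx = 6/5, Gamma_xxy = 0, Gamma_xyy = 0, Gamma_yxx = 0, Gamma_yxy = 0, Gamma_yyy = 0; accelerations (d^2x/dtau^2, d^2y/dtau^2) = (-3/10, 0)

E = 10, F = 0, G = 1 at the point
E_x = 24, E_y = 0, F_x = 0, F_y = 0, G_x = 0, G_y = 0
EG - F^2 = 10;  g^inv = (1/10) * [[1, 0], [0, 10]]
first-kind symbols [ij,l] = (1/2)(d_i g_jl + d_j g_il - d_l g_ij): [xx,x] = E_x/2 = 12, [xx,y] = F_x - E_y/2 = 0, [xy,x] = E_y/2 = 0, [xy,y] = G_x/2 = 0, [yy,x] = F_y - G_x/2 = 0, [yy,y] = G_y/2 = 0
Gamma^x_ij = (G*[ij,x] - F*[ij,y])/(EG - F^2), Gamma^y_ij = (E*[ij,y] - F*[ij,x])/(EG - F^2)
Gamma_xxx = 6/5, Gamma_xxy = 0, Gamma_xyy = 0, Gamma_yxx = 0, Gamma_yxy = 0, Gamma_yyy = 0
d^2x/dtau^2 = -(Gamma_xxx*(-1/2)^2 + 2*Gamma_xxy*(-1/2)*(-1/2) + Gamma_xyy*(-1/2)^2) = -3/10
d^2y/dtau^2 = -(Gamma_yxx*(-1/2)^2 + 2*Gamma_yxy*(-1/2)*(-1/2) + Gamma_yyy*(-1/2)^2) = 0


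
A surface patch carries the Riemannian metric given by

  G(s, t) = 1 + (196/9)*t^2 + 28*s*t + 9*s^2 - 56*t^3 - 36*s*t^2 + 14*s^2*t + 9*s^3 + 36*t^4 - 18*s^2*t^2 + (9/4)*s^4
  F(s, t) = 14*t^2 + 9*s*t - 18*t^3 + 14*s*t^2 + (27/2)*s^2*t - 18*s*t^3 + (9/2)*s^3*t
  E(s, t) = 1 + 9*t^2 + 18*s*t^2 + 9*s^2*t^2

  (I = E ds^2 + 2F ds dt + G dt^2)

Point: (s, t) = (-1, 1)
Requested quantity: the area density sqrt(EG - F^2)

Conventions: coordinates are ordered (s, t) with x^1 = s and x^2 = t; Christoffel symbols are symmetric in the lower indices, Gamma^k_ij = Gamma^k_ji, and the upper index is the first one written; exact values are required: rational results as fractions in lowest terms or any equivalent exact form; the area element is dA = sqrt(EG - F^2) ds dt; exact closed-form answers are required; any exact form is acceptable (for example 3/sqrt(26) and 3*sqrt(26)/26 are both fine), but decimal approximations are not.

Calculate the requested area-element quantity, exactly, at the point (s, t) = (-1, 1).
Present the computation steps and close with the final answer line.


E = 1, F = 0, G = 325/36; EG - F^2 = 325/36

Answer: sqrt(EG - F^2) = 5*sqrt(13)/6


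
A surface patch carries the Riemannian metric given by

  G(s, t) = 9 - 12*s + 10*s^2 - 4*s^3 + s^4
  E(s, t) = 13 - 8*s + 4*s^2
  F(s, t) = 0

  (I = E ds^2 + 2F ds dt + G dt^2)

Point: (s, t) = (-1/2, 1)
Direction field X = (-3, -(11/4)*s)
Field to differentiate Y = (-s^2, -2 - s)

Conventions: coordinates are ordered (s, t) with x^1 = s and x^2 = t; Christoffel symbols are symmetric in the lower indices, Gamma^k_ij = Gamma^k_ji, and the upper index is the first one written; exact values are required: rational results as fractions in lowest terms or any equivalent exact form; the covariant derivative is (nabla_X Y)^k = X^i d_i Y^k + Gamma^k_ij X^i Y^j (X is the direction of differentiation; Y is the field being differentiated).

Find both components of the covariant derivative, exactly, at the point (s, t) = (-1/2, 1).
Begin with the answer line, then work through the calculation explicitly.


Answer: (nabla_X Y)^s = -603/128, (nabla_X Y)^t = 9/136

E = 18, F = 0, G = 289/16 at the point
E_s = -12, E_t = 0, F_s = 0, F_t = 0, G_s = -51/2, G_t = 0
EG - F^2 = 2601/8;  g^inv = (8/2601) * [[289/16, 0], [0, 18]]
first-kind symbols [ij,l] = (1/2)(d_i g_jl + d_j g_il - d_l g_ij): [ss,s] = E_s/2 = -6, [ss,t] = F_s - E_t/2 = 0, [st,s] = E_t/2 = 0, [st,t] = G_s/2 = -51/4, [tt,s] = F_t - G_s/2 = 51/4, [tt,t] = G_t/2 = 0
Gamma^s_ij = (G*[ij,s] - F*[ij,t])/(EG - F^2), Gamma^t_ij = (E*[ij,t] - F*[ij,s])/(EG - F^2)
Gamma_sss = -1/3, Gamma_sst = 0, Gamma_stt = 17/24, Gamma_tss = 0, Gamma_tst = -12/17, Gamma_ttt = 0
X = (-3, 11/8), Y = (-1/4, -3/2) at the point


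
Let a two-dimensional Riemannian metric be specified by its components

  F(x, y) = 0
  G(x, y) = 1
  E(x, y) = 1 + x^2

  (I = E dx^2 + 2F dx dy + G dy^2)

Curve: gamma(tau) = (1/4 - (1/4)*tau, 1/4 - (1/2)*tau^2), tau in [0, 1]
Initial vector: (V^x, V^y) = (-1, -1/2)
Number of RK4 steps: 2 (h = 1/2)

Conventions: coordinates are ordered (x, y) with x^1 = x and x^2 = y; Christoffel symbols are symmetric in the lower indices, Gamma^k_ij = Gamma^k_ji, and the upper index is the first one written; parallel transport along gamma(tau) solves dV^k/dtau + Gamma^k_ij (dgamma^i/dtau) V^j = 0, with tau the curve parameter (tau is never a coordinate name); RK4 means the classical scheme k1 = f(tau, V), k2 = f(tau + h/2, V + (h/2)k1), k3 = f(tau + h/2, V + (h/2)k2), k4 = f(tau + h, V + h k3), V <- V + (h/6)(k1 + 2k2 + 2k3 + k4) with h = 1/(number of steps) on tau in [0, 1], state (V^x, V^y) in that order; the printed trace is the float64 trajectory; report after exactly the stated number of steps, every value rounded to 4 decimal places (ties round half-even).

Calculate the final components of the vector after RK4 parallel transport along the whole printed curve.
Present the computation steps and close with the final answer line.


gamma'(tau) = (-1/4, -tau); f(tau, V)^k = -Gamma^k_ij(gamma(tau)) gamma'^i(tau) V^j; h = 1/2; intermediate values shown to 6 dp
curve data and Christoffel symbols at the stage parameters:
  tau = 0.000000: gamma = (0.250000, 0.250000), gamma' = (-0.250000, 0.000000); Gamma_xxx = 0.235294, Gamma_xxy = 0.000000, Gamma_xyy = 0.000000, Gamma_yxx = 0.000000, Gamma_yxy = 0.000000, Gamma_yyy = 0.000000
  tau = 0.250000: gamma = (0.187500, 0.218750), gamma' = (-0.250000, -0.250000); Gamma_xxx = 0.181132, Gamma_xxy = 0.000000, Gamma_xyy = 0.000000, Gamma_yxx = 0.000000, Gamma_yxy = 0.000000, Gamma_yyy = 0.000000
  tau = 0.500000: gamma = (0.125000, 0.125000), gamma' = (-0.250000, -0.500000); Gamma_xxx = 0.123077, Gamma_xxy = 0.000000, Gamma_xyy = 0.000000, Gamma_yxx = 0.000000, Gamma_yxy = 0.000000, Gamma_yyy = 0.000000
  tau = 0.750000: gamma = (0.062500, -0.031250), gamma' = (-0.250000, -0.750000); Gamma_xxx = 0.062257, Gamma_xxy = 0.000000, Gamma_xyy = 0.000000, Gamma_yxx = 0.000000, Gamma_yxy = 0.000000, Gamma_yyy = 0.000000
  tau = 1.000000: gamma = (0.000000, -0.250000), gamma' = (-0.250000, -1.000000); Gamma_xxx = 0.000000, Gamma_xxy = 0.000000, Gamma_xyy = 0.000000, Gamma_yxx = 0.000000, Gamma_yxy = 0.000000, Gamma_yyy = 0.000000
step 0: V^x = -1.0000, V^y = -0.5000
step 1: k1 = (-0.058824, 0.000000), k2 = (-0.045949, 0.000000), k3 = (-0.045803, 0.000000), k4 = (-0.031474, 0.000000); V <- V + (h/6)(k1 + 2k2 + 2k3 + k4): V^x = -1.0228, V^y = -0.5000
step 2: k1 = (-0.031471, 0.000000), k2 = (-0.016042, 0.000000), k3 = (-0.015982, 0.000000), k4 = (0.000000, 0.000000); V <- V + (h/6)(k1 + 2k2 + 2k3 + k4): V^x = -1.0308, V^y = -0.5000

Answer: V^x = -1.0308, V^y = -0.5000


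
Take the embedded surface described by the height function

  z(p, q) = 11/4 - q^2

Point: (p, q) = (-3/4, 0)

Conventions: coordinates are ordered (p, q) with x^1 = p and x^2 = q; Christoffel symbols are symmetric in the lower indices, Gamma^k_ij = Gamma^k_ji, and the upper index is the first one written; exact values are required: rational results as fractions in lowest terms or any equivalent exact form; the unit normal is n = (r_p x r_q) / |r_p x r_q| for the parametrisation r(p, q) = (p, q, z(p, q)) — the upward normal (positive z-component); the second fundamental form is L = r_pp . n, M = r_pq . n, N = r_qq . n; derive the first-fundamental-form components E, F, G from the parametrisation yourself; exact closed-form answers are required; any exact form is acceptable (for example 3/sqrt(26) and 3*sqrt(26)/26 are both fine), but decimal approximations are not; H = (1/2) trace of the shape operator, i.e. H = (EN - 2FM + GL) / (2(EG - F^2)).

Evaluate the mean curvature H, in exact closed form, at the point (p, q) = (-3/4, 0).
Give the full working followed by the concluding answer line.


z_p = 0, z_q = 0, z_pp = 0, z_pq = 0, z_qq = -2
E = 1, F = 0, G = 1; answer radicand W^2 = 1
unnormalised second-form numerators: l = 0, m = 0, n = -2; L = l/sqrt(1), and similarly M = m/sqrt(W^2), N = n/sqrt(W^2)
H = (E*n - 2*F*m + G*l) / (2*(EG - F^2)*sqrt(W^2)); E*n - 2*F*m + G*l = -2, EG - F^2 = 1, so H = (-1)/sqrt(1)

Answer: H = -1


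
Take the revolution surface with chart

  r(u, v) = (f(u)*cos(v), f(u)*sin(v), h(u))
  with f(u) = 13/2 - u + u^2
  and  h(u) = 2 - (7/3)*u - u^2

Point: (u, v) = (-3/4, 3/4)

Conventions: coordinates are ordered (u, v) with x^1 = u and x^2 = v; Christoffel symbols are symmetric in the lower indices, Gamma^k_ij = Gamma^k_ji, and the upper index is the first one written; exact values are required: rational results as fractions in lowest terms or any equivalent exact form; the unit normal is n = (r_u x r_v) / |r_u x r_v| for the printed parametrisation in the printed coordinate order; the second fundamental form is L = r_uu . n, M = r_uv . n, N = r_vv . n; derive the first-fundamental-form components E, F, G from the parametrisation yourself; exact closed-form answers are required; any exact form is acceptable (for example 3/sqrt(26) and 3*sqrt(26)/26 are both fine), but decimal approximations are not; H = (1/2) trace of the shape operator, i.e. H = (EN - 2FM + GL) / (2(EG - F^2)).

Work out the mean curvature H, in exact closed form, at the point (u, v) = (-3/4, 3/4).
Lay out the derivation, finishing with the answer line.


f = 125/16, f' = -5/2, f'' = 2, h' = -5/6, h'' = -2
E = 125/18, F = 0, G = 15625/256; answer radicand W^2 = 125/18
unnormalised second-form numerators: l = 20/3, m = 0, n = -625/96; L = l/sqrt(125/18), and similarly M = m/sqrt(W^2), N = n/sqrt(W^2)
H = (E*n - 2*F*m + G*l) / (2*(EG - F^2)*sqrt(W^2)); E*n - 2*F*m + G*l = 78125/216, EG - F^2 = 1953125/4608, so H = (32/75)/sqrt(125/18)

Answer: H = 32*sqrt(10)/625
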